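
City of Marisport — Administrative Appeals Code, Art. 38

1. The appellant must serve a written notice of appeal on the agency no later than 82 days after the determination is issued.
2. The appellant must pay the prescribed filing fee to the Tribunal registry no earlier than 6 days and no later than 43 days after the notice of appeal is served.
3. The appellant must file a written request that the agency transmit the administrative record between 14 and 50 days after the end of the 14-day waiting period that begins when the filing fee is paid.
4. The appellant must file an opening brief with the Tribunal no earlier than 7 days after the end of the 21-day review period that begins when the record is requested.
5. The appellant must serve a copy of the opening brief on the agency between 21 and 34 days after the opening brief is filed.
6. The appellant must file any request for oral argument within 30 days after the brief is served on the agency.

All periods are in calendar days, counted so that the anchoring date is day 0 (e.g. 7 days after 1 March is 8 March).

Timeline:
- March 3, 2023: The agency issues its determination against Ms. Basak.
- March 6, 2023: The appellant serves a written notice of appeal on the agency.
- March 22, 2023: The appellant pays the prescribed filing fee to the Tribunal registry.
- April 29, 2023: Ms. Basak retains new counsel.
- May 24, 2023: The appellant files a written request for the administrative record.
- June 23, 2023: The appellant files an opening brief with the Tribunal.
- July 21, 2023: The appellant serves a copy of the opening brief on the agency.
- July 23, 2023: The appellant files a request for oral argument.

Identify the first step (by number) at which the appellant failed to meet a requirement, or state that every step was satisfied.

Step 1 — counting 82 days from March 3, 2023 (when the determination is issued) gives a deadline of May 24, 2023; done March 6, 2023 — timely.
Step 2 — 6 and 43 days from March 6, 2023 (when the notice of appeal is served) are March 12, 2023 and April 18, 2023 respectively; done March 22, 2023, which is between those dates.
Step 3 — 14 and 50 days from April 5, 2023 (end of the 14-day waiting period, which began when the filing fee is paid on March 22, 2023) are April 19, 2023 and May 25, 2023 respectively; done May 24, 2023 — within the window.
Step 4 — must wait 7 days from June 14, 2023 (end of the 21-day review period, which began when the record is requested on May 24, 2023), so not before June 21, 2023; done June 23, 2023, after the minimum wait.
Step 5 — 21 and 34 days from June 23, 2023 (when the opening brief is filed) are July 14, 2023 and July 27, 2023 respectively; done July 21, 2023 — within the window.
Step 6 — counting 30 days from July 21, 2023 (when the brief is served on the agency) gives a deadline of August 20, 2023; July 23, 2023 is within that limit.

None — every step was satisfied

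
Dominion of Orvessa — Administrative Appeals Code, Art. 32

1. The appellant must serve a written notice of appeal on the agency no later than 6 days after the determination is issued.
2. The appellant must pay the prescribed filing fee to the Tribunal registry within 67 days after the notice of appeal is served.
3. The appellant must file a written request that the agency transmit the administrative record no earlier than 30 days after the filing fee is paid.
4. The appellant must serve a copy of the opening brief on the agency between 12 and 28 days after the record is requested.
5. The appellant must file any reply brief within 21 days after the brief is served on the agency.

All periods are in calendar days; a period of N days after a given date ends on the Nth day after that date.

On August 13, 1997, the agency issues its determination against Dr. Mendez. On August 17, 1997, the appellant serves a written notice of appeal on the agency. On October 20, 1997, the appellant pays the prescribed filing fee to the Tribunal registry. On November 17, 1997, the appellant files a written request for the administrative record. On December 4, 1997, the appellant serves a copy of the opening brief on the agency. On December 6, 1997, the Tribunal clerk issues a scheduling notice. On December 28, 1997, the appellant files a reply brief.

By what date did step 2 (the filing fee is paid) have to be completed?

October 23, 1997

Step 2 runs from August 17, 1997, when the notice of appeal is served. 67 days after August 17, 1997 is October 23, 1997.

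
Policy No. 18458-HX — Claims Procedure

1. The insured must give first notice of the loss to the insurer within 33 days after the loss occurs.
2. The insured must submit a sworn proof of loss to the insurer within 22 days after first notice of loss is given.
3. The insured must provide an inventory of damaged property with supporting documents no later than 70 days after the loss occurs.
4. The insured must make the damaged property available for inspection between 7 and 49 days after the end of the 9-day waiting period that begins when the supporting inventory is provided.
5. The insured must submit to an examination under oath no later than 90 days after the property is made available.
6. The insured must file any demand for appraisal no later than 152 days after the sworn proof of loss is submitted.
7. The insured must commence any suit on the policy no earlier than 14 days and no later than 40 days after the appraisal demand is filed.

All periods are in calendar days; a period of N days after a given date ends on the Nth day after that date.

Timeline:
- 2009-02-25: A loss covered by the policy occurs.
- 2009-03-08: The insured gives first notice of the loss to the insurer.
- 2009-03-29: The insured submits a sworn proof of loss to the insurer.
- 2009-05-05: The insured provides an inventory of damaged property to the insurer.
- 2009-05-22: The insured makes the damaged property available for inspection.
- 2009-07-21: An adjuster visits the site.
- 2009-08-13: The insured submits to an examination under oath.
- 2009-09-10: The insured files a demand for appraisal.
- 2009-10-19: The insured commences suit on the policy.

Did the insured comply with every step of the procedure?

(1) due by 2009-02-25 + 33 days = 2009-03-30; done 2009-03-08 — timely.
(2) due by 2009-03-08 + 22 days = 2009-03-30; done 2009-03-29 — timely.
(3) due by 2009-02-25 + 70 days = 2009-05-06; done 2009-05-05 — timely.
(4) the permitted window runs from 2009-05-14 + 7 = 2009-05-21 to 2009-05-14 + 49 = 2009-07-02; done 2009-05-22 — within the window.
(5) due by 2009-05-22 + 90 days = 2009-08-20; 2009-08-13 is within that limit.
(6) due by 2009-03-29 + 152 days = 2009-08-28; not done until 2009-09-10, 13 days after the deadline.

No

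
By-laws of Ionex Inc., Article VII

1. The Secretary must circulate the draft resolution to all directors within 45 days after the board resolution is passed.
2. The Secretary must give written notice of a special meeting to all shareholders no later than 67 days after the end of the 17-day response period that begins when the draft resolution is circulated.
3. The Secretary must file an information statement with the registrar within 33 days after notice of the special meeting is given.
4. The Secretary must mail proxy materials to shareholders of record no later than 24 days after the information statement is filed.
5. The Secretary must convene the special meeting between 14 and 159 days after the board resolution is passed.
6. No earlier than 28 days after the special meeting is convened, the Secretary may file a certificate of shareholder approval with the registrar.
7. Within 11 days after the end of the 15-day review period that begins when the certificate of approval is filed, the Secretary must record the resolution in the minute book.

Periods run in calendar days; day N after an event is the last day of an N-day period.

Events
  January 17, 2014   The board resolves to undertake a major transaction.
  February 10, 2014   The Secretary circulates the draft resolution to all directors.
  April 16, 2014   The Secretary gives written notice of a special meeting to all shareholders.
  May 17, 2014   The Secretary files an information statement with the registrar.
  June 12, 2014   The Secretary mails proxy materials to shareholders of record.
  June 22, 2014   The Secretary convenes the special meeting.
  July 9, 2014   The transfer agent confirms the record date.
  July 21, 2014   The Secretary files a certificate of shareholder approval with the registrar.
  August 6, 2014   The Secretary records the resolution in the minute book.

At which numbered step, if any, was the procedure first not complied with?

(1) due by January 17, 2014 + 45 days = March 3, 2014; done February 10, 2014 — timely.
(2) due by February 27, 2014 + 67 days = May 5, 2014; April 16, 2014 is within that limit.
(3) due by April 16, 2014 + 33 days = May 19, 2014; completed May 17, 2014, before the deadline.
(4) due by May 17, 2014 + 24 days = June 10, 2014; done June 12, 2014 — 2 days late.
That is the first point of non-compliance.

Step 4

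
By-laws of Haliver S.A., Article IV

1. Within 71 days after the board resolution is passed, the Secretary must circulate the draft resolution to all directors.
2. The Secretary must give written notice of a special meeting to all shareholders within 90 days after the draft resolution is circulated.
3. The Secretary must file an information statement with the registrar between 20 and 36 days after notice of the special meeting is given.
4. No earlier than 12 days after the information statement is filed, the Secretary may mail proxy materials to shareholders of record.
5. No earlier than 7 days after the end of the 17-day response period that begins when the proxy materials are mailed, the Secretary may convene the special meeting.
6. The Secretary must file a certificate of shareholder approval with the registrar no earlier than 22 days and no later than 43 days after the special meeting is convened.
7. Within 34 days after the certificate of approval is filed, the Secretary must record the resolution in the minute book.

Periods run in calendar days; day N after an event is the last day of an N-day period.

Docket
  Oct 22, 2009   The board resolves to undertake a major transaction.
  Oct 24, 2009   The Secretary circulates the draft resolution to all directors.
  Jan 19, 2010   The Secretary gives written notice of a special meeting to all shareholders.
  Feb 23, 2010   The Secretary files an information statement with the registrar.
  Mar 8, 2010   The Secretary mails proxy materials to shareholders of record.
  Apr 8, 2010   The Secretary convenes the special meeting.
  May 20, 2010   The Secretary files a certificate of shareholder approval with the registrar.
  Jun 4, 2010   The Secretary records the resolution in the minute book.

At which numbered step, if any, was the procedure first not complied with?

Step 1: 71 days after Oct 22, 2009 (when the board resolution is passed) is Jan 1, 2010; completed Oct 24, 2009, before the deadline.
Step 2: 90 days after Oct 24, 2009 (when the draft resolution is circulated) is Jan 22, 2010; done Jan 19, 2010 — timely.
Step 3: the window is 20–36 days after Jan 19, 2010 (when notice of the special meeting is given), so Feb 8, 2010 through Feb 24, 2010; Feb 23, 2010 falls inside that range.
Step 4: the earliest permitted date is 12 days after Feb 23, 2010 (when the information statement is filed), i.e. Mar 7, 2010; done Mar 8, 2010 — permitted.
Step 5: the earliest permitted date is 7 days after Mar 25, 2010 (end of the 17-day response period, which began when the proxy materials are mailed on Mar 8, 2010), i.e. Apr 1, 2010; Apr 8, 2010 is on or after that date.
Step 6: the window is 22–43 days after Apr 8, 2010 (when the special meeting is convened), so Apr 30, 2010 through May 21, 2010; May 20, 2010 falls inside that range.
Step 7: 34 days after May 20, 2010 (when the certificate of approval is filed) is Jun 23, 2010; completed Jun 4, 2010, before the deadline.

None — every step was satisfied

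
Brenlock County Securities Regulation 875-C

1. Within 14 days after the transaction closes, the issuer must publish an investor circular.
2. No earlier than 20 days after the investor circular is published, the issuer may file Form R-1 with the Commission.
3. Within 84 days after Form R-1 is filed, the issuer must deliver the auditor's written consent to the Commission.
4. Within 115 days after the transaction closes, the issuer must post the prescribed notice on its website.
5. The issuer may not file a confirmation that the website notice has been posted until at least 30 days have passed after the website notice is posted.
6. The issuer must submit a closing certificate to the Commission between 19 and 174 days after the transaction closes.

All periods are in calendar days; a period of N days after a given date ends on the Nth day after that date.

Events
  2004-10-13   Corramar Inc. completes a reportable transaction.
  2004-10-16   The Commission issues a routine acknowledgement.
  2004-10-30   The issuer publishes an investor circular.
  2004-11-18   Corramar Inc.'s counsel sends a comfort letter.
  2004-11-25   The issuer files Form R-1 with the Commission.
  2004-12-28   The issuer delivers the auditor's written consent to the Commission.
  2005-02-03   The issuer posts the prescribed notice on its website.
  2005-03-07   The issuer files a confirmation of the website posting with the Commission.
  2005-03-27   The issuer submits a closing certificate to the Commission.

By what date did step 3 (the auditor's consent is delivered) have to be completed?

2005-02-17

Step 3 runs from 2004-11-25, when Form R-1 is filed. 84 days after 2004-11-25 is 2005-02-17.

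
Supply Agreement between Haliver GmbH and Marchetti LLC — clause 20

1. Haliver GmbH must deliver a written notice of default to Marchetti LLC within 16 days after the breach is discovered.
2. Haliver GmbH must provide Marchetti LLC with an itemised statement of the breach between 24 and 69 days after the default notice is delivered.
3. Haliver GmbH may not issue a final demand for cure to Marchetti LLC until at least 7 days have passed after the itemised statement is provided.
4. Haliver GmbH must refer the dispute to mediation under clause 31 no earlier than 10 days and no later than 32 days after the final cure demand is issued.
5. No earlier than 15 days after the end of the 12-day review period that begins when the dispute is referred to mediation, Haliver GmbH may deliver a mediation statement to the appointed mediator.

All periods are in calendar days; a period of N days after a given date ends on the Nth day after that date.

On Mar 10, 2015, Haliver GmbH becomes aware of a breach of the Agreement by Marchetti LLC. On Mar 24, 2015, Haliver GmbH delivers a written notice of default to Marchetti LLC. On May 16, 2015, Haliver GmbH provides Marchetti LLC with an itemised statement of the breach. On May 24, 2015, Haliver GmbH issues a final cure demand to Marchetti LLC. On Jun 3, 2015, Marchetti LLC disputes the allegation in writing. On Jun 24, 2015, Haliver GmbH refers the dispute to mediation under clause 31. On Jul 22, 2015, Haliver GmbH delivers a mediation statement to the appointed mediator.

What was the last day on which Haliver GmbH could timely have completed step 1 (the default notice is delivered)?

Step 1 runs from Mar 10, 2015, when the breach is discovered. 16 days after Mar 10, 2015 is Mar 26, 2015.

Mar 26, 2015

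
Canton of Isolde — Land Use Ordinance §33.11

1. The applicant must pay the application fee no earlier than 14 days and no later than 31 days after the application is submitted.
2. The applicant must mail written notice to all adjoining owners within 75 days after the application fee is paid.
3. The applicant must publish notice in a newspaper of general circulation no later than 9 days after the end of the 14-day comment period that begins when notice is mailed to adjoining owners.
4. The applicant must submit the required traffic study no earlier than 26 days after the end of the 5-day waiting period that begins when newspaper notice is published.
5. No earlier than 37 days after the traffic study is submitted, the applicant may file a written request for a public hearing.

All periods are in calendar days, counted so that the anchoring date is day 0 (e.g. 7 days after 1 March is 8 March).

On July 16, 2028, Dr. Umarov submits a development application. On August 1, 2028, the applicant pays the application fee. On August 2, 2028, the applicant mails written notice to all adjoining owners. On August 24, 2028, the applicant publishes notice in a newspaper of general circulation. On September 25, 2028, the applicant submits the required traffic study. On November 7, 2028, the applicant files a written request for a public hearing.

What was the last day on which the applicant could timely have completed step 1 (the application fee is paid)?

August 16, 2028

Step 1 runs from July 16, 2028, when the application is submitted. The window is 14–31 days after July 16, 2028; it closes on August 16, 2028.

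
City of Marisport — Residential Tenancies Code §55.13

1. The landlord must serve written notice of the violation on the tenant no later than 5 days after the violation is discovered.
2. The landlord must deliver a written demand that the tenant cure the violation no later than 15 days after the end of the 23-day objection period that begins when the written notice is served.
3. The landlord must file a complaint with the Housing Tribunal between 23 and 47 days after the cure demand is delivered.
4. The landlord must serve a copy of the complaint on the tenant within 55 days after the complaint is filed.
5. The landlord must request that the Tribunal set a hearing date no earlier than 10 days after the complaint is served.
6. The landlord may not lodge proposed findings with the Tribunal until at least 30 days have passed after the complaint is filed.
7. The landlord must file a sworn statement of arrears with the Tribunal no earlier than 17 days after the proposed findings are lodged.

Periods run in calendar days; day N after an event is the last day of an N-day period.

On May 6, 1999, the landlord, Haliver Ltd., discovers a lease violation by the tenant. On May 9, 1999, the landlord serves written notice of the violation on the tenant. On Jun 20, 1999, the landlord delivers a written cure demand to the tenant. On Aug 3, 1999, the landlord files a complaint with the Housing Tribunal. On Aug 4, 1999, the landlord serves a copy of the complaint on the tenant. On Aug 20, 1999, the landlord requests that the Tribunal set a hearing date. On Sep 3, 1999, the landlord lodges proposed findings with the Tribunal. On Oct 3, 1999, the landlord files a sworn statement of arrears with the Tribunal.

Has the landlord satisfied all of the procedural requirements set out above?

No

Step 1 — counting 5 days from May 6, 1999 (when the violation is discovered) gives a deadline of May 11, 1999; completed May 9, 1999, before the deadline.
Step 2 — counting 15 days from Jun 1, 1999 (end of the 23-day objection period, which began when the written notice is served on May 9, 1999) gives a deadline of Jun 16, 1999; not done until Jun 20, 1999, 4 days after the deadline.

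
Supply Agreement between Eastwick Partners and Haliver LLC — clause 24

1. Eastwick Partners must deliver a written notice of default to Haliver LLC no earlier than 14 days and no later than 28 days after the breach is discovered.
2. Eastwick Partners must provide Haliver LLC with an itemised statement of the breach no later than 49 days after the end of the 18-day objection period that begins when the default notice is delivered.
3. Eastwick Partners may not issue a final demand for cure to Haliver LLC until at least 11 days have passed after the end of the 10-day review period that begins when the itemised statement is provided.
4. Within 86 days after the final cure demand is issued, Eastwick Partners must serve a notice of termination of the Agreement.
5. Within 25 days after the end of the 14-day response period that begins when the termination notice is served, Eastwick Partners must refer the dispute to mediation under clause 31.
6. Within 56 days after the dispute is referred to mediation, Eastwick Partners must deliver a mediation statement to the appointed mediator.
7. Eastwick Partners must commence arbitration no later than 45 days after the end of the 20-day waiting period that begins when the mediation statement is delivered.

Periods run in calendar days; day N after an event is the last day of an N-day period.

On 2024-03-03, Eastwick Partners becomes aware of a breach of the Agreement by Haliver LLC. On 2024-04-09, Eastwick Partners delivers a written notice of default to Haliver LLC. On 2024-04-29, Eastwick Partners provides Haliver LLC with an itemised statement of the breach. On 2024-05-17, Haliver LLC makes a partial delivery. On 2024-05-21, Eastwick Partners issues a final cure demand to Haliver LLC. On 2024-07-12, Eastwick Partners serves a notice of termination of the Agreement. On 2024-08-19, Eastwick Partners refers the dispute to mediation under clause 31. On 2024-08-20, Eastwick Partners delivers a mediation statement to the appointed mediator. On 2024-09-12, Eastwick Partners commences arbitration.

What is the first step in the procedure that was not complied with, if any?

Step 1

(1) the permitted window runs from 2024-03-03 + 14 = 2024-03-17 to 2024-03-03 + 28 = 2024-03-31; done 2024-04-09 — 9 days after the window closed.
The procedure was therefore not followed at step 1.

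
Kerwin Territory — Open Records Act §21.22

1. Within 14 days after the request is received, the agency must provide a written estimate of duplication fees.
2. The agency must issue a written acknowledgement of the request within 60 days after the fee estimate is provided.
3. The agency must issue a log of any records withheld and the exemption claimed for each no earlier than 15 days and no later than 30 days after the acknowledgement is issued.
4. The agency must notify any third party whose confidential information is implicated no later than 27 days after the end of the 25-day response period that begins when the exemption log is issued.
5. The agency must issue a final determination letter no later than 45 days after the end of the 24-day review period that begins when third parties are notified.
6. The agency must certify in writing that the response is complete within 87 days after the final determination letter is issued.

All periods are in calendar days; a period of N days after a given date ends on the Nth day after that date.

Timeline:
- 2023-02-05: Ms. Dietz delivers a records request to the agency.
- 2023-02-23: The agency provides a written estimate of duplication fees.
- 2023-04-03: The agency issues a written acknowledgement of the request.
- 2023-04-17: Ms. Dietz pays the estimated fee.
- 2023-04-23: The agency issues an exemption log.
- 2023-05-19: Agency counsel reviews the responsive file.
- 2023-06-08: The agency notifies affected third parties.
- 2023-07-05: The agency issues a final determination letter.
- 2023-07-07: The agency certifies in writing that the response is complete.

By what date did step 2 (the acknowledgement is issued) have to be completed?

Step 2 runs from 2023-02-23, when the fee estimate is provided. 60 days after 2023-02-23 is 2023-04-24.

2023-04-24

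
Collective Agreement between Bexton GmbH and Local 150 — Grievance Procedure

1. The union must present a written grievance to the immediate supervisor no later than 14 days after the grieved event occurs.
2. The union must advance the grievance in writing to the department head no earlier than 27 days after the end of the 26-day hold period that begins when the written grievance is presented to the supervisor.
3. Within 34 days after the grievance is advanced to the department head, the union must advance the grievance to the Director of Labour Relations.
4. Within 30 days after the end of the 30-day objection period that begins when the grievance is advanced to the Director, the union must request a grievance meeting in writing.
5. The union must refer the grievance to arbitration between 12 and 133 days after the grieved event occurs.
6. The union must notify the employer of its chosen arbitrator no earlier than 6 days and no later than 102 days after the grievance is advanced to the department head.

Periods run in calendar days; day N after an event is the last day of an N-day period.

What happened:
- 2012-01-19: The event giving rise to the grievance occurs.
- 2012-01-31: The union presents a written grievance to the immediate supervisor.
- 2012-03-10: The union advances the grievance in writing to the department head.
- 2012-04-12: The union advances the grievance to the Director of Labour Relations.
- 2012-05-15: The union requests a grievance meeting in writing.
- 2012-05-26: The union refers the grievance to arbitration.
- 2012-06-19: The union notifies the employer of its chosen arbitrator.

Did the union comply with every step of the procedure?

Step 1 — counting 14 days from 2012-01-19 (when the grieved event occurs) gives a deadline of 2012-02-02; completed 2012-01-31, before the deadline.
Step 2 — must wait 27 days from 2012-02-26 (end of the 26-day hold period, which began when the written grievance is presented to the supervisor on 2012-01-31), so not before 2012-03-24; done 2012-03-10 — 14 days too early.
The procedure was therefore not followed at step 2.

No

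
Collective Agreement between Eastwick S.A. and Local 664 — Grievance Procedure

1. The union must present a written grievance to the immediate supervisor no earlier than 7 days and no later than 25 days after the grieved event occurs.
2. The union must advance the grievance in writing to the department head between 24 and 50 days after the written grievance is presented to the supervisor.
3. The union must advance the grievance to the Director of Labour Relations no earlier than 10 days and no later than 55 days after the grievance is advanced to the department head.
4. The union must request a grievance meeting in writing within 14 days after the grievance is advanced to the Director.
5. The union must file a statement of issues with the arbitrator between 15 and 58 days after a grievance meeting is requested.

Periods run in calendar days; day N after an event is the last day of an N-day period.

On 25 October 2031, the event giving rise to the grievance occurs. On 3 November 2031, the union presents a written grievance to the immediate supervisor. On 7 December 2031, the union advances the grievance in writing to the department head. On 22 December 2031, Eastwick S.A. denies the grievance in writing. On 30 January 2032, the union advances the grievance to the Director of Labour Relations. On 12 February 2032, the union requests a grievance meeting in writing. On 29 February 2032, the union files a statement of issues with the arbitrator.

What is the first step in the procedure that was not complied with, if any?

None — every step was satisfied

(1) the permitted window runs from 25 October 2031 + 7 = 1 November 2031 to 25 October 2031 + 25 = 19 November 2031; done 3 November 2031, which is between those dates.
(2) the permitted window runs from 3 November 2031 + 24 = 27 November 2031 to 3 November 2031 + 50 = 23 December 2031; done 7 December 2031 — within the window.
(3) the permitted window runs from 7 December 2031 + 10 = 17 December 2031 to 7 December 2031 + 55 = 31 January 2032; 30 January 2032 falls inside that range.
(4) due by 30 January 2032 + 14 days = 13 February 2032; 12 February 2032 is within that limit.
(5) the permitted window runs from 12 February 2032 + 15 = 27 February 2032 to 12 February 2032 + 58 = 10 April 2032; done 29 February 2032 — within the window.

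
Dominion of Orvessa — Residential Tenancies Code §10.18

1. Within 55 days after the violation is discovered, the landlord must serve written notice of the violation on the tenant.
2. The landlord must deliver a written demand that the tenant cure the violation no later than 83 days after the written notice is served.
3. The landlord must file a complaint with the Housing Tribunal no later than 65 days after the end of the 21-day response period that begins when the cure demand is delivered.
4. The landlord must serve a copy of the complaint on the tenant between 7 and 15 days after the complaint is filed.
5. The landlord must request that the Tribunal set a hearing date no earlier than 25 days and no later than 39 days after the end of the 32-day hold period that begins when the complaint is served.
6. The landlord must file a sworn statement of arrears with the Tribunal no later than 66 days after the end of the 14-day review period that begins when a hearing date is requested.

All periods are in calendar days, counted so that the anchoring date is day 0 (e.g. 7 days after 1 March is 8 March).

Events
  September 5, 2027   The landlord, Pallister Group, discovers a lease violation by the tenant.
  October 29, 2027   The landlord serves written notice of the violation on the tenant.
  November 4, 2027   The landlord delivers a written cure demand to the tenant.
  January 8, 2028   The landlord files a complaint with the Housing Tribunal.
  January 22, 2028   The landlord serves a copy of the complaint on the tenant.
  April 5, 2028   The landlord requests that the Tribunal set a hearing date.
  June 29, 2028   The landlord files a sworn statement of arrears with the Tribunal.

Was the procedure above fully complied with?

Step 1 — counting 55 days from September 5, 2027 (when the violation is discovered) gives a deadline of October 30, 2027; completed October 29, 2027, before the deadline.
Step 2 — counting 83 days from October 29, 2027 (when the written notice is served) gives a deadline of January 20, 2028; completed November 4, 2027, before the deadline.
Step 3 — counting 65 days from November 25, 2027 (end of the 21-day response period, which began when the cure demand is delivered on November 4, 2027) gives a deadline of January 29, 2028; completed January 8, 2028, before the deadline.
Step 4 — 7 and 15 days from January 8, 2028 (when the complaint is filed) are January 15, 2028 and January 23, 2028 respectively; done January 22, 2028 — within the window.
Step 5 — 25 and 39 days from February 23, 2028 (end of the 32-day hold period, which began when the complaint is served on January 22, 2028) are March 19, 2028 and April 2, 2028 respectively; done April 5, 2028 — 3 days after the window closed.

No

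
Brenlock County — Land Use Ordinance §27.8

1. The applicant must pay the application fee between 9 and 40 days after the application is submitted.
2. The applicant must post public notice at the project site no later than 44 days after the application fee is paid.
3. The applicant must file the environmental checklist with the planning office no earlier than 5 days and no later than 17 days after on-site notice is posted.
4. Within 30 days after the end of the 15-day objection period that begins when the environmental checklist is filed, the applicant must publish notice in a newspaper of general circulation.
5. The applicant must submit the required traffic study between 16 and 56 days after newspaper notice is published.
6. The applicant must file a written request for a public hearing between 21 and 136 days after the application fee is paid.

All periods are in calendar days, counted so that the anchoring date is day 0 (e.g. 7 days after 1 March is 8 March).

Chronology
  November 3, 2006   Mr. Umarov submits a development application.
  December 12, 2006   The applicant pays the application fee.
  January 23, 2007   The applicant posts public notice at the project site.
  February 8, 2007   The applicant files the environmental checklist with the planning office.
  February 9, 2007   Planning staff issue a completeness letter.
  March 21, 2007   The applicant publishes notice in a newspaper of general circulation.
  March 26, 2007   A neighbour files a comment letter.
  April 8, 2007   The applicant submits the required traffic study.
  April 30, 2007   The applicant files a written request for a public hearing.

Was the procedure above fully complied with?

No

Step 1 — 9 and 40 days from November 3, 2006 (when the application is submitted) are November 12, 2006 and December 13, 2006 respectively; done December 12, 2006 — within the window.
Step 2 — counting 44 days from December 12, 2006 (when the application fee is paid) gives a deadline of January 25, 2007; January 23, 2007 is within that limit.
Step 3 — 5 and 17 days from January 23, 2007 (when on-site notice is posted) are January 28, 2007 and February 9, 2007 respectively; done February 8, 2007 — within the window.
Step 4 — counting 30 days from February 23, 2007 (end of the 15-day objection period, which began when the environmental checklist is filed on February 8, 2007) gives a deadline of March 25, 2007; completed March 21, 2007, before the deadline.
Step 5 — 16 and 56 days from March 21, 2007 (when newspaper notice is published) are April 6, 2007 and May 16, 2007 respectively; April 8, 2007 falls inside that range.
Step 6 — 21 and 136 days from December 12, 2006 (when the application fee is paid) are January 2, 2007 and April 27, 2007 respectively; done April 30, 2007 — 3 days after the window closed.
Later steps need not be reached.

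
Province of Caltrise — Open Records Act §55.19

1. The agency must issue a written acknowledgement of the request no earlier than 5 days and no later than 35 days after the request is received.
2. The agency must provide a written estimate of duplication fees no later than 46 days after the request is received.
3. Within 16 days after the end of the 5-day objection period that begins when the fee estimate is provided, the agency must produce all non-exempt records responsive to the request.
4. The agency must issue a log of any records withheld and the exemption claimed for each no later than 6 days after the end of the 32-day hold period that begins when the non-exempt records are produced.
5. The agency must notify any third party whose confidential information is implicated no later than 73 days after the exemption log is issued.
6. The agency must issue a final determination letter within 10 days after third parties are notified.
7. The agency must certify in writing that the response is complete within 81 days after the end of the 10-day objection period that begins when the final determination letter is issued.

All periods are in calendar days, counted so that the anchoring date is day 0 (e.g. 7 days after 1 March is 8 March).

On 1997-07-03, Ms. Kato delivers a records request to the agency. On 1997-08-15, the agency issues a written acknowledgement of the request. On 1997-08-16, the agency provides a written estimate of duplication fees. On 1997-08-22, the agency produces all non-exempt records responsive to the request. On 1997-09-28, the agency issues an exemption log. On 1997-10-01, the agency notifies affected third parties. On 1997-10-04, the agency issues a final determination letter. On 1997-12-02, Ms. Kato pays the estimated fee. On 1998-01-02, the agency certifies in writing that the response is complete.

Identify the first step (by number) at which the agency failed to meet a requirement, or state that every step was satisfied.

Step 1: the window is 5–35 days after 1997-07-03 (when the request is received), so 1997-07-08 through 1997-08-07; done 1997-08-15 — 8 days after the window closed.
The procedure was therefore not followed at step 1.

Step 1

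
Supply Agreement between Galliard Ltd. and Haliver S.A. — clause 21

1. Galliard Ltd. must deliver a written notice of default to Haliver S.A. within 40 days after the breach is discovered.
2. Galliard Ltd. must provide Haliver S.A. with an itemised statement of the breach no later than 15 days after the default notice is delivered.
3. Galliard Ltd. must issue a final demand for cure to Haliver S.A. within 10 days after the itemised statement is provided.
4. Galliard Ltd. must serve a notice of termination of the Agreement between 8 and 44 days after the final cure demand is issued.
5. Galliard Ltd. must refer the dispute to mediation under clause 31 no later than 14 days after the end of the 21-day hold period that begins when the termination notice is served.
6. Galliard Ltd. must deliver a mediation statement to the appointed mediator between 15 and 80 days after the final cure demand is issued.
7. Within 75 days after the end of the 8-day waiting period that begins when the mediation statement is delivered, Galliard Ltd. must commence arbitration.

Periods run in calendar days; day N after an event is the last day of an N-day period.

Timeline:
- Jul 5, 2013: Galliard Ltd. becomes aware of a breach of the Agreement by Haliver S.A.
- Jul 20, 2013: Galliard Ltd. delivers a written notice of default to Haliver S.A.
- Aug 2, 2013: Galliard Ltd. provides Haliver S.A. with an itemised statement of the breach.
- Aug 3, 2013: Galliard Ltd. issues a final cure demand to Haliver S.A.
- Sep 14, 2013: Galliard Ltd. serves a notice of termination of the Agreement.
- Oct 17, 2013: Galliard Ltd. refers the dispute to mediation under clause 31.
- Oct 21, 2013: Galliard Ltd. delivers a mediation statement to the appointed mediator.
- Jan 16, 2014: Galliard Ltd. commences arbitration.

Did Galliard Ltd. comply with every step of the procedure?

No

Step 1 — counting 40 days from Jul 5, 2013 (when the breach is discovered) gives a deadline of Aug 14, 2013; done Jul 20, 2013 — timely.
Step 2 — counting 15 days from Jul 20, 2013 (when the default notice is delivered) gives a deadline of Aug 4, 2013; completed Aug 2, 2013, before the deadline.
Step 3 — counting 10 days from Aug 2, 2013 (when the itemised statement is provided) gives a deadline of Aug 12, 2013; Aug 3, 2013 is within that limit.
Step 4 — 8 and 44 days from Aug 3, 2013 (when the final cure demand is issued) are Aug 11, 2013 and Sep 16, 2013 respectively; done Sep 14, 2013 — within the window.
Step 5 — counting 14 days from Oct 5, 2013 (end of the 21-day hold period, which began when the termination notice is served on Sep 14, 2013) gives a deadline of Oct 19, 2013; done Oct 17, 2013 — timely.
Step 6 — 15 and 80 days from Aug 3, 2013 (when the final cure demand is issued) are Aug 18, 2013 and Oct 22, 2013 respectively; done Oct 21, 2013 — within the window.
Step 7 — counting 75 days from Oct 29, 2013 (end of the 8-day waiting period, which began when the mediation statement is delivered on Oct 21, 2013) gives a deadline of Jan 12, 2014; Jan 16, 2014 misses that deadline by 4 days.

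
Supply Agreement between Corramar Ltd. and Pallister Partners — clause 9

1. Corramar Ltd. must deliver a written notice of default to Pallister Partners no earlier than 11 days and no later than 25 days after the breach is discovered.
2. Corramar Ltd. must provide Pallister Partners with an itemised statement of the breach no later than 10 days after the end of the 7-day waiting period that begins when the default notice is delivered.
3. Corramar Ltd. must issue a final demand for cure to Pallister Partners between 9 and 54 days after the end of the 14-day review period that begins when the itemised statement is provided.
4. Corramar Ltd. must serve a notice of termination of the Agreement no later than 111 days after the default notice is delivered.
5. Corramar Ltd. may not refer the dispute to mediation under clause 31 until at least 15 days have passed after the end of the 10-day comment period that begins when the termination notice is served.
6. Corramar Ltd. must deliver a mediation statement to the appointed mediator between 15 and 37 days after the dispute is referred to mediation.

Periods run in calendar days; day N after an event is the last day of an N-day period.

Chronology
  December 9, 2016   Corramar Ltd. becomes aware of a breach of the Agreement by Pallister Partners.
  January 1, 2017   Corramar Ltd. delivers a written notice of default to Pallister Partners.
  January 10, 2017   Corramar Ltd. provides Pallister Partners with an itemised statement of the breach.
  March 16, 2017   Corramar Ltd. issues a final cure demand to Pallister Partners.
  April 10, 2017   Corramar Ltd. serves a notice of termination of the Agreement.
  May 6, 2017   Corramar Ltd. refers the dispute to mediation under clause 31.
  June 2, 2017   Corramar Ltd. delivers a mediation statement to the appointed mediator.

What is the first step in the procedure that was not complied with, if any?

None — every step was satisfied

Step 1 — 11 and 25 days from December 9, 2016 (when the breach is discovered) are December 20, 2016 and January 3, 2017 respectively; done January 1, 2017, which is between those dates.
Step 2 — counting 10 days from January 8, 2017 (end of the 7-day waiting period, which began when the default notice is delivered on January 1, 2017) gives a deadline of January 18, 2017; completed January 10, 2017, before the deadline.
Step 3 — 9 and 54 days from January 24, 2017 (end of the 14-day review period, which began when the itemised statement is provided on January 10, 2017) are February 2, 2017 and March 19, 2017 respectively; done March 16, 2017 — within the window.
Step 4 — counting 111 days from January 1, 2017 (when the default notice is delivered) gives a deadline of April 22, 2017; completed April 10, 2017, before the deadline.
Step 5 — must wait 15 days from April 20, 2017 (end of the 10-day comment period, which began when the termination notice is served on April 10, 2017), so not before May 5, 2017; done May 6, 2017, after the minimum wait.
Step 6 — 15 and 37 days from May 6, 2017 (when the dispute is referred to mediation) are May 21, 2017 and June 12, 2017 respectively; done June 2, 2017, which is between those dates.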